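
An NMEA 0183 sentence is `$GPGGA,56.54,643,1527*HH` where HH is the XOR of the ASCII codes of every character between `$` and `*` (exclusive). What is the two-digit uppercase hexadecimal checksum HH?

66

XOR the ASCII codes of the payload characters:
  'G' = 0x47 → acc = 0x47
  'P' = 0x50 → acc = 0x17
  'G' = 0x47 → acc = 0x50
  'G' = 0x47 → acc = 0x17
  'A' = 0x41 → acc = 0x56
  ',' = 0x2C → acc = 0x7A
  '5' = 0x35 → acc = 0x4F
  '6' = 0x36 → acc = 0x79
  '.' = 0x2E → acc = 0x57
  '5' = 0x35 → acc = 0x62
  '4' = 0x34 → acc = 0x56
  ',' = 0x2C → acc = 0x7A
  '6' = 0x36 → acc = 0x4C
  '4' = 0x34 → acc = 0x78
  '3' = 0x33 → acc = 0x4B
  ',' = 0x2C → acc = 0x67
  '1' = 0x31 → acc = 0x56
  '5' = 0x35 → acc = 0x63
  '2' = 0x32 → acc = 0x51
  '7' = 0x37 → acc = 0x66
Checksum = 0x66.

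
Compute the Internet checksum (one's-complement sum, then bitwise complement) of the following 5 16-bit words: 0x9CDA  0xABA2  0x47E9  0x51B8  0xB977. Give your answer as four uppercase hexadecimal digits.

6469

One's-complement addition (fold any carry out of bit 15 back into bit 0):
  0x9CDA + 0xABA2 = 0x1487C → wrap carry → 0x487D
  0x487D + 0x47E9 = 0x09066
  0x9066 + 0x51B8 = 0x0E21E
  0xE21E + 0xB977 = 0x19B95 → wrap carry → 0x9B96
One's-complement sum = 0x9B96.
Checksum = ~0x9B96 & 0xFFFF = 0x6469.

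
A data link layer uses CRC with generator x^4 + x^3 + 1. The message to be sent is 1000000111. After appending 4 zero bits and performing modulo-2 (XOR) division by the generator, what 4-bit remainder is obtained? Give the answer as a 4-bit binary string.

Append 4 zeros: 10000001110000. Divide by 11001 (XOR where the leading bit is 1):
  pos 0: 10000 XOR 11001 = 01001
  pos 1: 10010 XOR 11001 = 01011
  pos 2: 10110 XOR 11001 = 01111
  pos 3: 11111 XOR 11001 = 00110
  pos 5: 11011 XOR 11001 = 00010
  pos 8: 10000 XOR 11001 = 01001
  pos 9: 10010 XOR 11001 = 01011
Remainder (last 4 bits) = 1011. This is the CRC / FCS.

1011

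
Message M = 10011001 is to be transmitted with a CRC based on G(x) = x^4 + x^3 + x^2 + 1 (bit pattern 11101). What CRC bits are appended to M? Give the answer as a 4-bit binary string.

0011

Append 4 zeros: 100110010000. Divide by 11101 (XOR where the leading bit is 1):
  pos 0: 10011 XOR 11101 = 01110
  pos 1: 11100 XOR 11101 = 00001
  pos 5: 10100 XOR 11101 = 01001
  pos 6: 10010 XOR 11101 = 01111
  pos 7: 11110 XOR 11101 = 00011
Remainder (last 4 bits) = 0011. This is the CRC / FCS.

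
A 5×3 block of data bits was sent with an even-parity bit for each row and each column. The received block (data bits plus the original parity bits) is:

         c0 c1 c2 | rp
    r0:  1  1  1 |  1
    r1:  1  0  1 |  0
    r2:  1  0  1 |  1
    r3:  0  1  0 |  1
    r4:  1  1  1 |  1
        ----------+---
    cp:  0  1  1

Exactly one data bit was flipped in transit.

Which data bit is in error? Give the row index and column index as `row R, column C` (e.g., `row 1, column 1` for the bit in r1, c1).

row 2, column 2

Recompute each row's even parity and compare to rp:
  r0: data parity 1, sent rp 1 → ok
  r1: data parity 0, sent rp 0 → ok
  r2: data parity 0, sent rp 1 → mismatch
  r3: data parity 1, sent rp 1 → ok
  r4: data parity 1, sent rp 1 → ok
Recompute each column's even parity and compare to cp:
  c0: data parity 0, sent cp 0 → ok
  c1: data parity 1, sent cp 1 → ok
  c2: data parity 0, sent cp 1 → mismatch
Exactly one row (r2) and one column (c2) fail → the flipped bit is at their intersection.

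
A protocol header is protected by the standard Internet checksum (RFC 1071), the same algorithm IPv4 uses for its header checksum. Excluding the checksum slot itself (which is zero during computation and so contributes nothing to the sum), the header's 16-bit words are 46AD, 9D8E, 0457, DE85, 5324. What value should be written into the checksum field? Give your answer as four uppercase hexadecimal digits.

One's-complement addition (fold any carry out of bit 15 back into bit 0):
  0x46AD + 0x9D8E = 0x0E43B
  0xE43B + 0x0457 = 0x0E892
  0xE892 + 0xDE85 = 0x1C717 → wrap carry → 0xC718
  0xC718 + 0x5324 = 0x11A3C → wrap carry → 0x1A3D
One's-complement sum = 0x1A3D.
Checksum = ~0x1A3D & 0xFFFF = 0xE5C2.

E5C2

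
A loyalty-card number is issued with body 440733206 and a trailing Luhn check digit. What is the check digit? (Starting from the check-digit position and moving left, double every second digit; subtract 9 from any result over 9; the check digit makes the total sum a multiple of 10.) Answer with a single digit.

Partial digits right→left: 6 0 2 3 3 7 0 4 4
Double every second digit counting from the check-digit position (so the 1st, 3rd, 5th, ... of the partial from the right).
  doubled (with −9 where >9): 3 4 6 0 8 → sum 21
  kept as-is: 0 3 7 4 → sum 14
Total = 21 + 14 = 35.
Check digit = (10 − (35 mod 10)) mod 10 = 5.

5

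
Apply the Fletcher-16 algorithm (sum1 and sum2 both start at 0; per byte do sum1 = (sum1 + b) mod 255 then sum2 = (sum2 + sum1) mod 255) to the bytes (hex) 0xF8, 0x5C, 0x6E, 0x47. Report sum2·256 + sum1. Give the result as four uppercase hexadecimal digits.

1D0B

Running sums (mod 255):
  after byte 0 (0xF8): sum1=248, sum2=248
  after byte 1 (0x5C): sum1=85, sum2=78
  after byte 2 (0x6E): sum1=195, sum2=18
  after byte 3 (0x47): sum1=11, sum2=29
Checksum = sum2·256 + sum1 = 29·256 + 11 = 7435 = 0x1D0B.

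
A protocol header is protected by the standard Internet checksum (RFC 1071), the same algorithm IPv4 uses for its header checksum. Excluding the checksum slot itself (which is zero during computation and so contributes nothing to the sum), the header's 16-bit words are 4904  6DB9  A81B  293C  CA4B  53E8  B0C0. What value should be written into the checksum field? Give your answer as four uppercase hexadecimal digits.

One's-complement addition (fold any carry out of bit 15 back into bit 0):
  0x4904 + 0x6DB9 = 0x0B6BD
  0xB6BD + 0xA81B = 0x15ED8 → wrap carry → 0x5ED9
  0x5ED9 + 0x293C = 0x08815
  0x8815 + 0xCA4B = 0x15260 → wrap carry → 0x5261
  0x5261 + 0x53E8 = 0x0A649
  0xA649 + 0xB0C0 = 0x15709 → wrap carry → 0x570A
One's-complement sum = 0x570A.
Checksum = ~0x570A & 0xFFFF = 0xA8F5.

A8F5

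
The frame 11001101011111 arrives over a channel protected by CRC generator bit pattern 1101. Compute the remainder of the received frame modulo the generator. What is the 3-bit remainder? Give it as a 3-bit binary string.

Modulo-2 division of 11001101011111 by 1101:
  pos 0: 1100 XOR 1101 = 0001
  pos 3: 1110 XOR 1101 = 0011
  pos 5: 1110 XOR 1101 = 0011
  pos 7: 1111 XOR 1101 = 0010
  pos 9: 1011 XOR 1101 = 0110
  pos 10: 1101 XOR 1101 = 0000
Remainder = 000 (zero — the frame passes the CRC check).

000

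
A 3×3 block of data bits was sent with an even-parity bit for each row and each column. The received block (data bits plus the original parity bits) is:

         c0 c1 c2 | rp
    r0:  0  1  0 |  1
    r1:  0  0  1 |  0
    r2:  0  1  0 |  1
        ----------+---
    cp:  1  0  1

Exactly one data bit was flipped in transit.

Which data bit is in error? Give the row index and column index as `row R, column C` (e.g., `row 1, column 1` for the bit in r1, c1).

Recompute each row's even parity and compare to rp:
  r0: data parity 1, sent rp 1 → ok
  r1: data parity 1, sent rp 0 → mismatch
  r2: data parity 1, sent rp 1 → ok
Recompute each column's even parity and compare to cp:
  c0: data parity 0, sent cp 1 → mismatch
  c1: data parity 0, sent cp 0 → ok
  c2: data parity 1, sent cp 1 → ok
Exactly one row (r1) and one column (c0) fail → the flipped bit is at their intersection.

row 1, column 0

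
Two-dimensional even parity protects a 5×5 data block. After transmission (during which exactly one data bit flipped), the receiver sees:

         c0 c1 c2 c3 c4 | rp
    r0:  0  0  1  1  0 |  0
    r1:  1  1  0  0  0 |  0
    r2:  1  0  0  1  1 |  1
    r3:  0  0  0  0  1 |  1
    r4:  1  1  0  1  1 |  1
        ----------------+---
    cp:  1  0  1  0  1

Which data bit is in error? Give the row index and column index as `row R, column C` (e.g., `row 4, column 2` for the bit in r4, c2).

row 4, column 3

Recompute each row's even parity and compare to rp:
  r0: data parity 0, sent rp 0 → ok
  r1: data parity 0, sent rp 0 → ok
  r2: data parity 1, sent rp 1 → ok
  r3: data parity 1, sent rp 1 → ok
  r4: data parity 0, sent rp 1 → mismatch
Recompute each column's even parity and compare to cp:
  c0: data parity 1, sent cp 1 → ok
  c1: data parity 0, sent cp 0 → ok
  c2: data parity 1, sent cp 1 → ok
  c3: data parity 1, sent cp 0 → mismatch
  c4: data parity 1, sent cp 1 → ok
Exactly one row (r4) and one column (c3) fail → the flipped bit is at their intersection.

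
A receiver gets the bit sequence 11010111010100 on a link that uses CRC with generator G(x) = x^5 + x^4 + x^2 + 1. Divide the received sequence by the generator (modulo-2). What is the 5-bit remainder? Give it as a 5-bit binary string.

00000

Modulo-2 division of 11010111010100 by 110101:
  pos 0: 110101 XOR 110101 = 000000
  pos 6: 110101 XOR 110101 = 000000
Remainder = 00000 (zero — the frame passes the CRC check).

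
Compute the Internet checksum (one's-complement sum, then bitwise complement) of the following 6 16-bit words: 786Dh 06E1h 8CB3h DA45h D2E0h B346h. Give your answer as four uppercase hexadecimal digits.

One's-complement addition (fold any carry out of bit 15 back into bit 0):
  0x786D + 0x06E1 = 0x07F4E
  0x7F4E + 0x8CB3 = 0x10C01 → wrap carry → 0x0C02
  0x0C02 + 0xDA45 = 0x0E647
  0xE647 + 0xD2E0 = 0x1B927 → wrap carry → 0xB928
  0xB928 + 0xB346 = 0x16C6E → wrap carry → 0x6C6F
One's-complement sum = 0x6C6F.
Checksum = ~0x6C6F & 0xFFFF = 0x9390.

9390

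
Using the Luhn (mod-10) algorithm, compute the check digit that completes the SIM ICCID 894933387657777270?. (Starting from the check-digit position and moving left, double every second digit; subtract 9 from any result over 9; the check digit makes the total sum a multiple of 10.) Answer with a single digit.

1

Partial digits right→left: 0 7 2 7 7 7 7 5 6 7 8 3 3 3 9 4 9 8
Double every second digit counting from the check-digit position (so the 1st, 3rd, 5th, ... of the partial from the right).
  doubled (with −9 where >9): 0 4 5 5 3 7 6 9 9 → sum 48
  kept as-is: 7 7 7 5 7 3 3 4 8 → sum 51
Total = 48 + 51 = 99.
Check digit = (10 − (99 mod 10)) mod 10 = 1.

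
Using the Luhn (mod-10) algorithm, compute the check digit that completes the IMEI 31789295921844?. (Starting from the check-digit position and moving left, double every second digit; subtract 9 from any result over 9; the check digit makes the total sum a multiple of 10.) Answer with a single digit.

5

Partial digits right→left: 4 4 8 1 2 9 5 9 2 9 8 7 1 3
Double every second digit counting from the check-digit position (so the 1st, 3rd, 5th, ... of the partial from the right).
  doubled (with −9 where >9): 8 7 4 1 4 7 2 → sum 33
  kept as-is: 4 1 9 9 9 7 3 → sum 42
Total = 33 + 42 = 75.
Check digit = (10 − (75 mod 10)) mod 10 = 5.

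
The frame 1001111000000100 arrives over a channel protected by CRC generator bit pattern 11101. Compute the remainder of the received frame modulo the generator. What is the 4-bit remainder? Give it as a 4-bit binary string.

0000

Modulo-2 division of 1001111000000100 by 11101:
  pos 0: 10011 XOR 11101 = 01110
  pos 1: 11101 XOR 11101 = 00000
  pos 6: 10000 XOR 11101 = 01101
  pos 7: 11010 XOR 11101 = 00111
  pos 9: 11101 XOR 11101 = 00000
Remainder = 0000 (zero — the frame passes the CRC check).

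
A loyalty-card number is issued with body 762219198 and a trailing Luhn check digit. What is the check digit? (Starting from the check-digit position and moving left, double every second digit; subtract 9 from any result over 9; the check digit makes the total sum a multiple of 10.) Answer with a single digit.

Partial digits right→left: 8 9 1 9 1 2 2 6 7
Double every second digit counting from the check-digit position (so the 1st, 3rd, 5th, ... of the partial from the right).
  doubled (with −9 where >9): 7 2 2 4 5 → sum 20
  kept as-is: 9 9 2 6 → sum 26
Total = 20 + 26 = 46.
Check digit = (10 − (46 mod 10)) mod 10 = 4.

4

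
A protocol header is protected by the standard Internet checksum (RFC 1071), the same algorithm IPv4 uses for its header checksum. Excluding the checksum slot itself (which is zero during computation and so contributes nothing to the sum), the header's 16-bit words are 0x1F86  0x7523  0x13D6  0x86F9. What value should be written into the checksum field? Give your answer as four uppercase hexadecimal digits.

D086

One's-complement addition (fold any carry out of bit 15 back into bit 0):
  0x1F86 + 0x7523 = 0x094A9
  0x94A9 + 0x13D6 = 0x0A87F
  0xA87F + 0x86F9 = 0x12F78 → wrap carry → 0x2F79
One's-complement sum = 0x2F79.
Checksum = ~0x2F79 & 0xFFFF = 0xD086.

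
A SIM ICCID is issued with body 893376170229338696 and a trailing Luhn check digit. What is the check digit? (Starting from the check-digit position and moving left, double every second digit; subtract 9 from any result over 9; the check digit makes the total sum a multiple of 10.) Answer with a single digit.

1

Partial digits right→left: 6 9 6 8 3 3 9 2 2 0 7 1 6 7 3 3 9 8
Double every second digit counting from the check-digit position (so the 1st, 3rd, 5th, ... of the partial from the right).
  doubled (with −9 where >9): 3 3 6 9 4 5 3 6 9 → sum 48
  kept as-is: 9 8 3 2 0 1 7 3 8 → sum 41
Total = 48 + 41 = 89.
Check digit = (10 − (89 mod 10)) mod 10 = 1.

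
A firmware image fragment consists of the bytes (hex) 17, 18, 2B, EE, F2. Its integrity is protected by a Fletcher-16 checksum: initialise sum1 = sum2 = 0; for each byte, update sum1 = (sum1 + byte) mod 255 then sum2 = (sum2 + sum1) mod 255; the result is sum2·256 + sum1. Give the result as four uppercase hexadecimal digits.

263C

Running sums (mod 255):
  after byte 0 (17): sum1=23, sum2=23
  after byte 1 (18): sum1=47, sum2=70
  after byte 2 (2B): sum1=90, sum2=160
  after byte 3 (EE): sum1=73, sum2=233
  after byte 4 (F2): sum1=60, sum2=38
Checksum = sum2·256 + sum1 = 38·256 + 60 = 9788 = 0x263C.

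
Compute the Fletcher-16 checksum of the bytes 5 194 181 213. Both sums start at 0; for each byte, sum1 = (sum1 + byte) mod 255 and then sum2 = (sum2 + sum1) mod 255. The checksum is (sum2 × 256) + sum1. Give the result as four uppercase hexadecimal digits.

9D53

Running sums (mod 255):
  after byte 0 (5): sum1=5, sum2=5
  after byte 1 (194): sum1=199, sum2=204
  after byte 2 (181): sum1=125, sum2=74
  after byte 3 (213): sum1=83, sum2=157
Checksum = sum2·256 + sum1 = 157·256 + 83 = 40275 = 0x9D53.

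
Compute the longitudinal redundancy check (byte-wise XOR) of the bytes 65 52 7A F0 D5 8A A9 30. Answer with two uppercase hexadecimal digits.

XOR the bytes together:
  start with 0x65
  0x65 ⊕ 0x52 = 0x37
  0x37 ⊕ 0x7A = 0x4D
  0x4D ⊕ 0xF0 = 0xBD
  0xBD ⊕ 0xD5 = 0x68
  0x68 ⊕ 0x8A = 0xE2
  0xE2 ⊕ 0xA9 = 0x4B
  0x4B ⊕ 0x30 = 0x7B

7B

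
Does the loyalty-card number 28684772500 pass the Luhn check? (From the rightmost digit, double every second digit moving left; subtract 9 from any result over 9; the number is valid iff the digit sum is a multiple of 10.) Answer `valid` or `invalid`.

From the right, keep odd positions and double even positions (subtract 9 from any doubled value over 9):
  doubled (positions 2,4,...): 0 4 5 7 7 → sum 23
  kept (positions 1,3,...): 0 5 7 4 6 2 → sum 24
Total = 47.
47 mod 10 = 7, so the number is invalid.

invalid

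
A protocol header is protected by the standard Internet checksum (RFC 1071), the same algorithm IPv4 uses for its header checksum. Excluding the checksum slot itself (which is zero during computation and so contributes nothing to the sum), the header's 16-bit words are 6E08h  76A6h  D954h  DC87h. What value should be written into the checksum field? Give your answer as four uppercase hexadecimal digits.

One's-complement addition (fold any carry out of bit 15 back into bit 0):
  0x6E08 + 0x76A6 = 0x0E4AE
  0xE4AE + 0xD954 = 0x1BE02 → wrap carry → 0xBE03
  0xBE03 + 0xDC87 = 0x19A8A → wrap carry → 0x9A8B
One's-complement sum = 0x9A8B.
Checksum = ~0x9A8B & 0xFFFF = 0x6574.

6574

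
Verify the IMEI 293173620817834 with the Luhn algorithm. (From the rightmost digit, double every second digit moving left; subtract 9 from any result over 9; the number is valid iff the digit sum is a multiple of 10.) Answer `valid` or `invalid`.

From the right, keep odd positions and double even positions (subtract 9 from any doubled value over 9):
  doubled (positions 2,4,...): 6 5 7 4 6 2 9 → sum 39
  kept (positions 1,3,...): 4 8 1 0 6 7 3 2 → sum 31
Total = 70.
70 mod 10 = 0, so the number is valid.

valid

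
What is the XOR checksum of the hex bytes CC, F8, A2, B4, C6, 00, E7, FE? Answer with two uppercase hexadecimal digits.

XOR the bytes together:
  start with 0xCC
  0xCC ⊕ 0xF8 = 0x34
  0x34 ⊕ 0xA2 = 0x96
  0x96 ⊕ 0xB4 = 0x22
  0x22 ⊕ 0xC6 = 0xE4
  0xE4 ⊕ 0x00 = 0xE4
  0xE4 ⊕ 0xE7 = 0x03
  0x03 ⊕ 0xFE = 0xFD

FD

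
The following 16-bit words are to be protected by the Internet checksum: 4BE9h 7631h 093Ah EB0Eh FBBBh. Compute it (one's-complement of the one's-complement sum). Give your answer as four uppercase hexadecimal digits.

One's-complement addition (fold any carry out of bit 15 back into bit 0):
  0x4BE9 + 0x7631 = 0x0C21A
  0xC21A + 0x093A = 0x0CB54
  0xCB54 + 0xEB0E = 0x1B662 → wrap carry → 0xB663
  0xB663 + 0xFBBB = 0x1B21E → wrap carry → 0xB21F
One's-complement sum = 0xB21F.
Checksum = ~0xB21F & 0xFFFF = 0x4DE0.

4DE0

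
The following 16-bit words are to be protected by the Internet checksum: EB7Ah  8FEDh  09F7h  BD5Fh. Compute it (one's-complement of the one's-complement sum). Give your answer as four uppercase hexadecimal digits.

BD40

One's-complement addition (fold any carry out of bit 15 back into bit 0):
  0xEB7A + 0x8FED = 0x17B67 → wrap carry → 0x7B68
  0x7B68 + 0x09F7 = 0x0855F
  0x855F + 0xBD5F = 0x142BE → wrap carry → 0x42BF
One's-complement sum = 0x42BF.
Checksum = ~0x42BF & 0xFFFF = 0xBD40.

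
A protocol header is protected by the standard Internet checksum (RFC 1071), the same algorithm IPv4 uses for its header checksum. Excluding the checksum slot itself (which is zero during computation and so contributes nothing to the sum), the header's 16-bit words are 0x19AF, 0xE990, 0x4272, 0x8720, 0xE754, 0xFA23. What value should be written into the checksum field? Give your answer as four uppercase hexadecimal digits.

One's-complement addition (fold any carry out of bit 15 back into bit 0):
  0x19AF + 0xE990 = 0x1033F → wrap carry → 0x0340
  0x0340 + 0x4272 = 0x045B2
  0x45B2 + 0x8720 = 0x0CCD2
  0xCCD2 + 0xE754 = 0x1B426 → wrap carry → 0xB427
  0xB427 + 0xFA23 = 0x1AE4A → wrap carry → 0xAE4B
One's-complement sum = 0xAE4B.
Checksum = ~0xAE4B & 0xFFFF = 0x51B4.

51B4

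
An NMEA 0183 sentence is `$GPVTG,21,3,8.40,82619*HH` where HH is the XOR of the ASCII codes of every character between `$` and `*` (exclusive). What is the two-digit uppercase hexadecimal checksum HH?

44

XOR the ASCII codes of the payload characters:
  'G' = 0x47 → acc = 0x47
  'P' = 0x50 → acc = 0x17
  'V' = 0x56 → acc = 0x41
  'T' = 0x54 → acc = 0x15
  'G' = 0x47 → acc = 0x52
  ',' = 0x2C → acc = 0x7E
  '2' = 0x32 → acc = 0x4C
  '1' = 0x31 → acc = 0x7D
  ',' = 0x2C → acc = 0x51
  '3' = 0x33 → acc = 0x62
  ',' = 0x2C → acc = 0x4E
  '8' = 0x38 → acc = 0x76
  '.' = 0x2E → acc = 0x58
  '4' = 0x34 → acc = 0x6C
  '0' = 0x30 → acc = 0x5C
  ',' = 0x2C → acc = 0x70
  '8' = 0x38 → acc = 0x48
  '2' = 0x32 → acc = 0x7A
  '6' = 0x36 → acc = 0x4C
  '1' = 0x31 → acc = 0x7D
  '9' = 0x39 → acc = 0x44
Checksum = 0x44.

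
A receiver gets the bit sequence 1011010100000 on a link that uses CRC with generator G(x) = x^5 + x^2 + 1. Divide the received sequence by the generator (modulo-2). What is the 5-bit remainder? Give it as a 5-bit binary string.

10100

Modulo-2 division of 1011010100000 by 100101:
  pos 0: 101101 XOR 100101 = 001000
  pos 2: 100001 XOR 100101 = 000100
  pos 5: 100000 XOR 100101 = 000101
Remainder = 10100 (nonzero — an error is detected).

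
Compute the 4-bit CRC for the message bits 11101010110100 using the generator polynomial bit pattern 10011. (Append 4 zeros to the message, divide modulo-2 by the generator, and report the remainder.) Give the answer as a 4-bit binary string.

0111

Append 4 zeros: 111010101101000000. Divide by 10011 (XOR where the leading bit is 1):
  pos 0: 11101 XOR 10011 = 01110
  pos 1: 11100 XOR 10011 = 01111
  pos 2: 11111 XOR 10011 = 01100
  pos 3: 11000 XOR 10011 = 01011
  pos 4: 10111 XOR 10011 = 00100
  pos 6: 10010 XOR 10011 = 00001
  pos 10: 11000 XOR 10011 = 01011
  pos 11: 10110 XOR 10011 = 00101
  pos 13: 10100 XOR 10011 = 00111
Remainder (last 4 bits) = 0111. This is the CRC / FCS.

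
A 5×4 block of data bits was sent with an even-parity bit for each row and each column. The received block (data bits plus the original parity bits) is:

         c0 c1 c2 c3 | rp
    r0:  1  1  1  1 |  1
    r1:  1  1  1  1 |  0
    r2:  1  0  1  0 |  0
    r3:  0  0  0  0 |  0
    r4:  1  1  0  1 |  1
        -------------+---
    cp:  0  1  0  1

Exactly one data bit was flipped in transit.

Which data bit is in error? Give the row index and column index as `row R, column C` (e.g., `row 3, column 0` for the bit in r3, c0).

Recompute each row's even parity and compare to rp:
  r0: data parity 0, sent rp 1 → mismatch
  r1: data parity 0, sent rp 0 → ok
  r2: data parity 0, sent rp 0 → ok
  r3: data parity 0, sent rp 0 → ok
  r4: data parity 1, sent rp 1 → ok
Recompute each column's even parity and compare to cp:
  c0: data parity 0, sent cp 0 → ok
  c1: data parity 1, sent cp 1 → ok
  c2: data parity 1, sent cp 0 → mismatch
  c3: data parity 1, sent cp 1 → ok
Exactly one row (r0) and one column (c2) fail → the flipped bit is at their intersection.

row 0, column 2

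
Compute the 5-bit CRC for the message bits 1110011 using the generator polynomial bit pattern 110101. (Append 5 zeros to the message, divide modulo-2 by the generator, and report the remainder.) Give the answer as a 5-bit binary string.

Append 5 zeros: 111001100000. Divide by 110101 (XOR where the leading bit is 1):
  pos 0: 111001 XOR 110101 = 001100
  pos 2: 110010 XOR 110101 = 000111
  pos 5: 111000 XOR 110101 = 001101
Remainder (last 5 bits) = 11010. This is the CRC / FCS.

11010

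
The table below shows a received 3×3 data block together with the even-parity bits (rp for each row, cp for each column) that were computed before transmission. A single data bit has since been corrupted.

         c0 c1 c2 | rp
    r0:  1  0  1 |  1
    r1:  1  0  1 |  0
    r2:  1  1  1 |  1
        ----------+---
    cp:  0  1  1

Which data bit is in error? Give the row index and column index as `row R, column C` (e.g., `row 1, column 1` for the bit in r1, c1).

Recompute each row's even parity and compare to rp:
  r0: data parity 0, sent rp 1 → mismatch
  r1: data parity 0, sent rp 0 → ok
  r2: data parity 1, sent rp 1 → ok
Recompute each column's even parity and compare to cp:
  c0: data parity 1, sent cp 0 → mismatch
  c1: data parity 1, sent cp 1 → ok
  c2: data parity 1, sent cp 1 → ok
Exactly one row (r0) and one column (c0) fail → the flipped bit is at their intersection.

row 0, column 0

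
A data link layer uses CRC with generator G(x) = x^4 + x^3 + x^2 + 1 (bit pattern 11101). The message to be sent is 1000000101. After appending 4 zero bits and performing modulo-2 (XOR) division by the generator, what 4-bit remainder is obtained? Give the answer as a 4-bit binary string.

Append 4 zeros: 10000001010000. Divide by 11101 (XOR where the leading bit is 1):
  pos 0: 10000 XOR 11101 = 01101
  pos 1: 11010 XOR 11101 = 00111
  pos 3: 11101 XOR 11101 = 00000
  pos 9: 10000 XOR 11101 = 01101
Remainder (last 4 bits) = 1101. This is the CRC / FCS.

1101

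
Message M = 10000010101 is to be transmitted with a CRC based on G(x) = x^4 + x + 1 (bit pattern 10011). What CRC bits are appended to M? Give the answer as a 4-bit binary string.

0011

Append 4 zeros: 100000101010000. Divide by 10011 (XOR where the leading bit is 1):
  pos 0: 10000 XOR 10011 = 00011
  pos 3: 11010 XOR 10011 = 01001
  pos 4: 10011 XOR 10011 = 00000
  pos 10: 10000 XOR 10011 = 00011
Remainder (last 4 bits) = 0011. This is the CRC / FCS.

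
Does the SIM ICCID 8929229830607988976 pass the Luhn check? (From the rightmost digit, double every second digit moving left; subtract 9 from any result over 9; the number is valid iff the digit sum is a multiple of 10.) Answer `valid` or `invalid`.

valid

From the right, keep odd positions and double even positions (subtract 9 from any doubled value over 9):
  doubled (positions 2,4,...): 5 7 9 0 0 7 4 9 9 → sum 50
  kept (positions 1,3,...): 6 9 8 7 6 3 9 2 2 8 → sum 60
Total = 110.
110 mod 10 = 0, so the number is valid.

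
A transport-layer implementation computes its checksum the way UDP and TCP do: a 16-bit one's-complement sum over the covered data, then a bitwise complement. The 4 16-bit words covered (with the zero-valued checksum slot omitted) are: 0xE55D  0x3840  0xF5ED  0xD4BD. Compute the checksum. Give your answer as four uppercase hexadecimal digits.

One's-complement addition (fold any carry out of bit 15 back into bit 0):
  0xE55D + 0x3840 = 0x11D9D → wrap carry → 0x1D9E
  0x1D9E + 0xF5ED = 0x1138B → wrap carry → 0x138C
  0x138C + 0xD4BD = 0x0E849
One's-complement sum = 0xE849.
Checksum = ~0xE849 & 0xFFFF = 0x17B6.

17B6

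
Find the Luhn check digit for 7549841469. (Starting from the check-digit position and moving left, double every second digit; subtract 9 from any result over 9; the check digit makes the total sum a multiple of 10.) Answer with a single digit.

9

Partial digits right→left: 9 6 4 1 4 8 9 4 5 7
Double every second digit counting from the check-digit position (so the 1st, 3rd, 5th, ... of the partial from the right).
  doubled (with −9 where >9): 9 8 8 9 1 → sum 35
  kept as-is: 6 1 8 4 7 → sum 26
Total = 35 + 26 = 61.
Check digit = (10 − (61 mod 10)) mod 10 = 9.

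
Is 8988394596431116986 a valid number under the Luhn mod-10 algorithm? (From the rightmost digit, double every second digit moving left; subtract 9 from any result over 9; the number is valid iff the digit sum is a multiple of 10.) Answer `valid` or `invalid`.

From the right, keep odd positions and double even positions (subtract 9 from any doubled value over 9):
  doubled (positions 2,4,...): 7 3 2 6 3 1 9 7 9 → sum 47
  kept (positions 1,3,...): 6 9 1 1 4 9 4 3 8 8 → sum 53
Total = 100.
100 mod 10 = 0, so the number is valid.

valid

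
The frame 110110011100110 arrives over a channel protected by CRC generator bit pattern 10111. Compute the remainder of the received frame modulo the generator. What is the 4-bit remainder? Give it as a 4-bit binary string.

Modulo-2 division of 110110011100110 by 10111:
  pos 0: 11011 XOR 10111 = 01100
  pos 1: 11000 XOR 10111 = 01111
  pos 2: 11110 XOR 10111 = 01001
  pos 3: 10011 XOR 10111 = 00100
  pos 5: 10011 XOR 10111 = 00100
  pos 7: 10000 XOR 10111 = 00111
  pos 9: 11111 XOR 10111 = 01000
  pos 10: 10000 XOR 10111 = 00111
Remainder = 0111 (nonzero — an error is detected).

0111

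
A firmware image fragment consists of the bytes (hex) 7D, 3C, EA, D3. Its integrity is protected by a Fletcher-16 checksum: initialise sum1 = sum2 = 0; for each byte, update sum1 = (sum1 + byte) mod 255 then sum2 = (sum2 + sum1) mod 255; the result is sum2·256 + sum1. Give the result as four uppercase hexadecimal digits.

Running sums (mod 255):
  after byte 0 (7D): sum1=125, sum2=125
  after byte 1 (3C): sum1=185, sum2=55
  after byte 2 (EA): sum1=164, sum2=219
  after byte 3 (D3): sum1=120, sum2=84
Checksum = sum2·256 + sum1 = 84·256 + 120 = 21624 = 0x5478.

5478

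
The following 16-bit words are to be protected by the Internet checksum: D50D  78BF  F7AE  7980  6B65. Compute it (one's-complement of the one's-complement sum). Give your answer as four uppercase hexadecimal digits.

D59D

One's-complement addition (fold any carry out of bit 15 back into bit 0):
  0xD50D + 0x78BF = 0x14DCC → wrap carry → 0x4DCD
  0x4DCD + 0xF7AE = 0x1457B → wrap carry → 0x457C
  0x457C + 0x7980 = 0x0BEFC
  0xBEFC + 0x6B65 = 0x12A61 → wrap carry → 0x2A62
One's-complement sum = 0x2A62.
Checksum = ~0x2A62 & 0xFFFF = 0xD59D.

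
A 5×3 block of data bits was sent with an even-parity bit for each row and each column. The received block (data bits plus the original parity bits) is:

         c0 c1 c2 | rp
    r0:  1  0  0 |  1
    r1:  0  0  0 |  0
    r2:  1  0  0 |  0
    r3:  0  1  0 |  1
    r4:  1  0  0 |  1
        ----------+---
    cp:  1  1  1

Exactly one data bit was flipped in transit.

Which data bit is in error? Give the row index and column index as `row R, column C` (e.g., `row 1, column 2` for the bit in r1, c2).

row 2, column 2

Recompute each row's even parity and compare to rp:
  r0: data parity 1, sent rp 1 → ok
  r1: data parity 0, sent rp 0 → ok
  r2: data parity 1, sent rp 0 → mismatch
  r3: data parity 1, sent rp 1 → ok
  r4: data parity 1, sent rp 1 → ok
Recompute each column's even parity and compare to cp:
  c0: data parity 1, sent cp 1 → ok
  c1: data parity 1, sent cp 1 → ok
  c2: data parity 0, sent cp 1 → mismatch
Exactly one row (r2) and one column (c2) fail → the flipped bit is at their intersection.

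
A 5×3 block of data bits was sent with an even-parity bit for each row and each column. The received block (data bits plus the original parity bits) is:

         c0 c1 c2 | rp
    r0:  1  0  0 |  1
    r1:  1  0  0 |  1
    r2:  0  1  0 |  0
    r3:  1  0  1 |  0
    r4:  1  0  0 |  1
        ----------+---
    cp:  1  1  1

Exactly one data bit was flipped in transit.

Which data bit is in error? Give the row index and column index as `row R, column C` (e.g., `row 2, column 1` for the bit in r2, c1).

row 2, column 0

Recompute each row's even parity and compare to rp:
  r0: data parity 1, sent rp 1 → ok
  r1: data parity 1, sent rp 1 → ok
  r2: data parity 1, sent rp 0 → mismatch
  r3: data parity 0, sent rp 0 → ok
  r4: data parity 1, sent rp 1 → ok
Recompute each column's even parity and compare to cp:
  c0: data parity 0, sent cp 1 → mismatch
  c1: data parity 1, sent cp 1 → ok
  c2: data parity 1, sent cp 1 → ok
Exactly one row (r2) and one column (c0) fail → the flipped bit is at their intersection.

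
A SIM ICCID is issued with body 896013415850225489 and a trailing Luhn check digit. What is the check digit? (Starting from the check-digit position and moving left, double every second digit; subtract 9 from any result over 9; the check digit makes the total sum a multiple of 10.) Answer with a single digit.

Partial digits right→left: 9 8 4 5 2 2 0 5 8 5 1 4 3 1 0 6 9 8
Double every second digit counting from the check-digit position (so the 1st, 3rd, 5th, ... of the partial from the right).
  doubled (with −9 where >9): 9 8 4 0 7 2 6 0 9 → sum 45
  kept as-is: 8 5 2 5 5 4 1 6 8 → sum 44
Total = 45 + 44 = 89.
Check digit = (10 − (89 mod 10)) mod 10 = 1.

1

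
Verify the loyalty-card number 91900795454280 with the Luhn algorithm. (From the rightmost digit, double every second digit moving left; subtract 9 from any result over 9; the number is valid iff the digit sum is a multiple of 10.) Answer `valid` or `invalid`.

valid

From the right, keep odd positions and double even positions (subtract 9 from any doubled value over 9):
  doubled (positions 2,4,...): 7 8 8 9 0 9 9 → sum 50
  kept (positions 1,3,...): 0 2 5 5 7 0 1 → sum 20
Total = 70.
70 mod 10 = 0, so the number is valid.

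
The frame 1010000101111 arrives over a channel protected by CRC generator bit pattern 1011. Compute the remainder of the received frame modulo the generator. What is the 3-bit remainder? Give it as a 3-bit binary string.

Modulo-2 division of 1010000101111 by 1011:
  pos 0: 1010 XOR 1011 = 0001
  pos 3: 1000 XOR 1011 = 0011
  pos 5: 1110 XOR 1011 = 0101
  pos 6: 1011 XOR 1011 = 0000
Remainder = 111 (nonzero — an error is detected).

111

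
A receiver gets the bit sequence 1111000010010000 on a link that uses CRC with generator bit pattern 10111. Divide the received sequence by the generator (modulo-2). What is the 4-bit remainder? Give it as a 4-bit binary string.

0000

Modulo-2 division of 1111000010010000 by 10111:
  pos 0: 11110 XOR 10111 = 01001
  pos 1: 10010 XOR 10111 = 00101
  pos 3: 10100 XOR 10111 = 00011
  pos 6: 11100 XOR 10111 = 01011
  pos 7: 10111 XOR 10111 = 00000
Remainder = 0000 (zero — the frame passes the CRC check).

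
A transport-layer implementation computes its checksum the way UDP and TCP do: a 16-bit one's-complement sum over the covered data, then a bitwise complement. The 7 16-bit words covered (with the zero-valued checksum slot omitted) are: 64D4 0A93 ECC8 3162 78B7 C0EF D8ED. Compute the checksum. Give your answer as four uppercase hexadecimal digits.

5FD8

One's-complement addition (fold any carry out of bit 15 back into bit 0):
  0x64D4 + 0x0A93 = 0x06F67
  0x6F67 + 0xECC8 = 0x15C2F → wrap carry → 0x5C30
  0x5C30 + 0x3162 = 0x08D92
  0x8D92 + 0x78B7 = 0x10649 → wrap carry → 0x064A
  0x064A + 0xC0EF = 0x0C739
  0xC739 + 0xD8ED = 0x1A026 → wrap carry → 0xA027
One's-complement sum = 0xA027.
Checksum = ~0xA027 & 0xFFFF = 0x5FD8.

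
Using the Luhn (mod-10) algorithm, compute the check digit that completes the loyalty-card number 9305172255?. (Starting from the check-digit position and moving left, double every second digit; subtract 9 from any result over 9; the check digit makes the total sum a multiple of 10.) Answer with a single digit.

6

Partial digits right→left: 5 5 2 2 7 1 5 0 3 9
Double every second digit counting from the check-digit position (so the 1st, 3rd, 5th, ... of the partial from the right).
  doubled (with −9 where >9): 1 4 5 1 6 → sum 17
  kept as-is: 5 2 1 0 9 → sum 17
Total = 17 + 17 = 34.
Check digit = (10 − (34 mod 10)) mod 10 = 6.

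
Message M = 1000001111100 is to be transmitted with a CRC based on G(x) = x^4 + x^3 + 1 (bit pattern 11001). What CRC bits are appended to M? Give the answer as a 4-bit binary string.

Append 4 zeros: 10000011111000000. Divide by 11001 (XOR where the leading bit is 1):
  pos 0: 10000 XOR 11001 = 01001
  pos 1: 10010 XOR 11001 = 01011
  pos 2: 10111 XOR 11001 = 01110
  pos 3: 11101 XOR 11001 = 00100
  pos 5: 10011 XOR 11001 = 01010
  pos 6: 10101 XOR 11001 = 01100
  pos 7: 11000 XOR 11001 = 00001
  pos 11: 10000 XOR 11001 = 01001
  pos 12: 10010 XOR 11001 = 01011
Remainder (last 4 bits) = 1011. This is the CRC / FCS.

1011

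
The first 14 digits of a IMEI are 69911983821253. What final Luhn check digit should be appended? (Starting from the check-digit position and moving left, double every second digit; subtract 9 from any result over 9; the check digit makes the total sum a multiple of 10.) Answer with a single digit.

Partial digits right→left: 3 5 2 1 2 8 3 8 9 1 1 9 9 6
Double every second digit counting from the check-digit position (so the 1st, 3rd, 5th, ... of the partial from the right).
  doubled (with −9 where >9): 6 4 4 6 9 2 9 → sum 40
  kept as-is: 5 1 8 8 1 9 6 → sum 38
Total = 40 + 38 = 78.
Check digit = (10 − (78 mod 10)) mod 10 = 2.

2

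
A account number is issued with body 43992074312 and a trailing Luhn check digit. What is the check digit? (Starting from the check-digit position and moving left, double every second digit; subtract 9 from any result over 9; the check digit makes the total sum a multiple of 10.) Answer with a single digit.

7

Partial digits right→left: 2 1 3 4 7 0 2 9 9 3 4
Double every second digit counting from the check-digit position (so the 1st, 3rd, 5th, ... of the partial from the right).
  doubled (with −9 where >9): 4 6 5 4 9 8 → sum 36
  kept as-is: 1 4 0 9 3 → sum 17
Total = 36 + 17 = 53.
Check digit = (10 − (53 mod 10)) mod 10 = 7.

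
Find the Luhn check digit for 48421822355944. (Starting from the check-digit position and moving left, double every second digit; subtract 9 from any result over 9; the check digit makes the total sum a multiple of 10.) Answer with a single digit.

Partial digits right→left: 4 4 9 5 5 3 2 2 8 1 2 4 8 4
Double every second digit counting from the check-digit position (so the 1st, 3rd, 5th, ... of the partial from the right).
  doubled (with −9 where >9): 8 9 1 4 7 4 7 → sum 40
  kept as-is: 4 5 3 2 1 4 4 → sum 23
Total = 40 + 23 = 63.
Check digit = (10 − (63 mod 10)) mod 10 = 7.

7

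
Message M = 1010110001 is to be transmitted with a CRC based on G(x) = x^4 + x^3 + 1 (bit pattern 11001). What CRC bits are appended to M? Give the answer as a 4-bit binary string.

Append 4 zeros: 10101100010000. Divide by 11001 (XOR where the leading bit is 1):
  pos 0: 10101 XOR 11001 = 01100
  pos 1: 11001 XOR 11001 = 00000
  pos 9: 10000 XOR 11001 = 01001
Remainder (last 4 bits) = 1001. This is the CRC / FCS.

1001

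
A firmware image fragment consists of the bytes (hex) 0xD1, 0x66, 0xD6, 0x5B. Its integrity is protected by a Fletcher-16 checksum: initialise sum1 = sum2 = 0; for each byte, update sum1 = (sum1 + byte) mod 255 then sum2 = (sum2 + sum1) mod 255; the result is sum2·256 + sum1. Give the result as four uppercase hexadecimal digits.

Running sums (mod 255):
  after byte 0 (0xD1): sum1=209, sum2=209
  after byte 1 (0x66): sum1=56, sum2=10
  after byte 2 (0xD6): sum1=15, sum2=25
  after byte 3 (0x5B): sum1=106, sum2=131
Checksum = sum2·256 + sum1 = 131·256 + 106 = 33642 = 0x836A.

836A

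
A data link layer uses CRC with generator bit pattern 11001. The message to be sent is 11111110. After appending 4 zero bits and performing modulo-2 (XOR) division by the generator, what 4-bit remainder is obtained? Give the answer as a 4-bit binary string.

Append 4 zeros: 111111100000. Divide by 11001 (XOR where the leading bit is 1):
  pos 0: 11111 XOR 11001 = 00110
  pos 2: 11011 XOR 11001 = 00010
  pos 5: 10000 XOR 11001 = 01001
  pos 6: 10010 XOR 11001 = 01011
  pos 7: 10110 XOR 11001 = 01111
Remainder (last 4 bits) = 1111. This is the CRC / FCS.

1111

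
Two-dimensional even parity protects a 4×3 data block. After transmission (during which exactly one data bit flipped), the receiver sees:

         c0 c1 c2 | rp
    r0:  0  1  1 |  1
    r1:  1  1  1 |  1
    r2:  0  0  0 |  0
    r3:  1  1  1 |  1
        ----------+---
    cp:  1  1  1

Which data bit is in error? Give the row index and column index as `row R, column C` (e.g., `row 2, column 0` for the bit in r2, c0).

row 0, column 0

Recompute each row's even parity and compare to rp:
  r0: data parity 0, sent rp 1 → mismatch
  r1: data parity 1, sent rp 1 → ok
  r2: data parity 0, sent rp 0 → ok
  r3: data parity 1, sent rp 1 → ok
Recompute each column's even parity and compare to cp:
  c0: data parity 0, sent cp 1 → mismatch
  c1: data parity 1, sent cp 1 → ok
  c2: data parity 1, sent cp 1 → ok
Exactly one row (r0) and one column (c0) fail → the flipped bit is at their intersection.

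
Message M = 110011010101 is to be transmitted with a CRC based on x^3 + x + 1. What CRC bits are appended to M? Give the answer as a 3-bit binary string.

110

Append 3 zeros: 110011010101000. Divide by 1011 (XOR where the leading bit is 1):
  pos 0: 1100 XOR 1011 = 0111
  pos 1: 1111 XOR 1011 = 0100
  pos 2: 1001 XOR 1011 = 0010
  pos 4: 1001 XOR 1011 = 0010
  pos 6: 1001 XOR 1011 = 0010
  pos 8: 1001 XOR 1011 = 0010
  pos 10: 1000 XOR 1011 = 0011
Remainder (last 3 bits) = 110. This is the CRC / FCS.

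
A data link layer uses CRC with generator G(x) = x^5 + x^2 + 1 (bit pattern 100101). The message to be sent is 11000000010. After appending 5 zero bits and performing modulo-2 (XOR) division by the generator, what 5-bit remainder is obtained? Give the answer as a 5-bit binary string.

Append 5 zeros: 1100000001000000. Divide by 100101 (XOR where the leading bit is 1):
  pos 0: 110000 XOR 100101 = 010101
  pos 1: 101010 XOR 100101 = 001111
  pos 3: 111100 XOR 100101 = 011001
  pos 4: 110011 XOR 100101 = 010110
  pos 5: 101100 XOR 100101 = 001001
  pos 7: 100100 XOR 100101 = 000001
Remainder (last 5 bits) = 01000. This is the CRC / FCS.

01000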